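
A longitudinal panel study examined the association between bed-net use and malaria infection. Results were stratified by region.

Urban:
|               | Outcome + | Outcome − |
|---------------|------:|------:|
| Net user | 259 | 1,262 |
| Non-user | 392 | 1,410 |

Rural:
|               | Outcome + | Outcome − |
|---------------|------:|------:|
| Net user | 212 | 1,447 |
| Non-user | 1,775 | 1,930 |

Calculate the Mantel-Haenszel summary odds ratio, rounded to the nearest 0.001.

OR_MH = Σ(aᵢdᵢ/nᵢ) / Σ(bᵢcᵢ/nᵢ), where nᵢ is the stratum total.
Stratum 1 (Urban): n = 3323; a·d/n = 259·1410/3323 = 109.8977; b·c/n = 1262·392/3323 = 148.8727
Stratum 2 (Rural): n = 5364; a·d/n = 212·1930/5364 = 76.2789; b·c/n = 1447·1775/5364 = 478.8264
OR_MH = (109.8977 + 76.2789) / (148.8727 + 478.8264) = 186.1766 / 627.6991 = 0.29660

0.297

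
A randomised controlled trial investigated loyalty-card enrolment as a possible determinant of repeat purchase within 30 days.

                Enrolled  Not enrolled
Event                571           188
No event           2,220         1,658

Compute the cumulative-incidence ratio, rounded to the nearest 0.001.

2.009

Reading the table with exposure as columns: a = 571 (Enrolled, case), b = 2220 (Enrolled, non-case), c = 188 (Not enrolled, case), d = 1658.
Risk in exposed = 571/2791 = 0.20459; risk in unexposed = 188/1846 = 0.10184.
RR = 0.20459 / 0.10184 = 2.00886
The risk among the exposed is 2.01 times that among the unexposed.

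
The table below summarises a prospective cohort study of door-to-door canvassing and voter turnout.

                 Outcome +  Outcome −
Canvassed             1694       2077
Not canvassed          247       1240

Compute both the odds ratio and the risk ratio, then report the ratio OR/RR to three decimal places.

1.514

Cells: a = 1694, b = 2077, c = 247, d = 1240.
OR = (1694·1240)/(2077·247) = 2100560/513019 = 4.09451
Risk in exposed = 1694/3771 = 0.44922; risk in unexposed = 247/1487 = 0.16611; RR = 2.70440
OR/RR = 4.09451 / 2.70440 = 1.51402
The outcome is not rare, so the OR lies further from 1 than the RR.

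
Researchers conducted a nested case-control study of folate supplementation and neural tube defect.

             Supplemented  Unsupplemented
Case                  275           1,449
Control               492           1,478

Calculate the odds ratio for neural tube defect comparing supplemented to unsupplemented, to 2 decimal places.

Reading the table with exposure as columns: a = 275 (Supplemented, case), b = 492 (Supplemented, non-case), c = 1449 (Unsupplemented, case), d = 1478.
OR = (a·d)/(b·c) = (275 × 1478) / (492 × 1449) = 406450 / 712908 = 0.57013
Exposure is associated with lower odds of neural tube defect (OR = 0.57 < 1).

0.57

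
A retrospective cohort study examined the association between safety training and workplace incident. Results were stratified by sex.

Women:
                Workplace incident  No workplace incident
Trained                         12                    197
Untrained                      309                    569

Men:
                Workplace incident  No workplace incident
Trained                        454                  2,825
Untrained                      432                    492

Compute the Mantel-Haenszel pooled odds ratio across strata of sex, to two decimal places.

OR_MH = Σ(aᵢdᵢ/nᵢ) / Σ(bᵢcᵢ/nᵢ), where nᵢ is the stratum total.
Stratum 1 (Women): n = 1087; a·d/n = 12·569/1087 = 6.2815; b·c/n = 197·309/1087 = 56.0009
Stratum 2 (Men): n = 4203; a·d/n = 454·492/4203 = 53.1449; b·c/n = 2825·432/4203 = 290.3640
OR_MH = (6.2815 + 53.1449) / (56.0009 + 290.3640) = 59.4264 / 346.3649 = 0.17157

0.17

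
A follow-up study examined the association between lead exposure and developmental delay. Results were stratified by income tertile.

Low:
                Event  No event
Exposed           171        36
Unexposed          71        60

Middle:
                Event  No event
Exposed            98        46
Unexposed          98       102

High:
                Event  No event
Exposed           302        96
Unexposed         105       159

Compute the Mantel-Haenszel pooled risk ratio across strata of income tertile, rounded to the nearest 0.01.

1.65

RR_MH = Σ(aᵢ·n₀ᵢ/nᵢ) / Σ(cᵢ·n₁ᵢ/nᵢ), with n₁ᵢ = aᵢ+bᵢ (exposed), n₀ᵢ = cᵢ+dᵢ (unexposed), nᵢ = n₁ᵢ+n₀ᵢ.
Stratum 1 (Low): n₁ = 207, n₀ = 131, n = 338; a·n₀/n = 171·131/338 = 66.2751; c·n₁/n = 71·207/338 = 43.4822
Stratum 2 (Middle): n₁ = 144, n₀ = 200, n = 344; a·n₀/n = 98·200/344 = 56.9767; c·n₁/n = 98·144/344 = 41.0233
Stratum 3 (High): n₁ = 398, n₀ = 264, n = 662; a·n₀/n = 302·264/662 = 120.4350; c·n₁/n = 105·398/662 = 63.1269
RR_MH = (66.2751 + 56.9767 + 120.4350) / (43.4822 + 41.0233 + 63.1269) = 243.6869 / 147.6324 = 1.65063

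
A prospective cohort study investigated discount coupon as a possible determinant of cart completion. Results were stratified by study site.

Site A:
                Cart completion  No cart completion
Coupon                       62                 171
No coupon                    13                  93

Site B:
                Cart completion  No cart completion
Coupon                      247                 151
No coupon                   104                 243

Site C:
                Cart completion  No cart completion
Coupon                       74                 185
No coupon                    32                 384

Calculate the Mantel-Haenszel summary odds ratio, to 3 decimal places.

OR_MH = Σ(aᵢdᵢ/nᵢ) / Σ(bᵢcᵢ/nᵢ), where nᵢ is the stratum total.
Stratum 1 (Site A): n = 339; a·d/n = 62·93/339 = 17.0088; b·c/n = 171·13/339 = 6.5575
Stratum 2 (Site B): n = 745; a·d/n = 247·243/745 = 80.5651; b·c/n = 151·104/745 = 21.0792
Stratum 3 (Site C): n = 675; a·d/n = 74·384/675 = 42.0978; b·c/n = 185·32/675 = 8.7704
OR_MH = (17.0088 + 80.5651 + 42.0978) / (6.5575 + 21.0792 + 8.7704) = 139.6717 / 36.4071 = 3.83639

3.836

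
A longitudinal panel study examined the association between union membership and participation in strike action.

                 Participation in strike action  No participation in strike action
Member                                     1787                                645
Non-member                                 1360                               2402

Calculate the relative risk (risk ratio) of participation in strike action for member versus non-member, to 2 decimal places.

Cells: a = 1787, b = 645, c = 1360, d = 2402.
Risk in exposed = 1787/2432 = 0.73479; risk in unexposed = 1360/3762 = 0.36151.
RR = 0.73479 / 0.36151 = 2.03255
The risk among the exposed is 2.03 times that among the unexposed.

2.03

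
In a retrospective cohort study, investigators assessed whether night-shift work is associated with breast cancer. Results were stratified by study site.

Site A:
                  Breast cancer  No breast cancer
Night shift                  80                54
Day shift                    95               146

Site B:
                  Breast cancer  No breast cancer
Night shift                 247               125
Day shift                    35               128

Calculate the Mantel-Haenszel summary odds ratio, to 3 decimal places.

OR_MH = Σ(aᵢdᵢ/nᵢ) / Σ(bᵢcᵢ/nᵢ), where nᵢ is the stratum total.
Stratum 1 (Site A): n = 375; a·d/n = 80·146/375 = 31.1467; b·c/n = 54·95/375 = 13.6800
Stratum 2 (Site B): n = 535; a·d/n = 247·128/535 = 59.0953; b·c/n = 125·35/535 = 8.1776
OR_MH = (31.1467 + 59.0953) / (13.6800 + 8.1776) = 90.2420 / 21.8576 = 4.12864

4.129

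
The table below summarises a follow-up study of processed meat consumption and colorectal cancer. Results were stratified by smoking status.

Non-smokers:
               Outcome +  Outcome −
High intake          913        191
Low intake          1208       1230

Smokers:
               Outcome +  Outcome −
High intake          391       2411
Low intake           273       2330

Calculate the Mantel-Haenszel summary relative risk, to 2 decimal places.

RR_MH = Σ(aᵢ·n₀ᵢ/nᵢ) / Σ(cᵢ·n₁ᵢ/nᵢ), with n₁ᵢ = aᵢ+bᵢ (exposed), n₀ᵢ = cᵢ+dᵢ (unexposed), nᵢ = n₁ᵢ+n₀ᵢ.
Stratum 1 (Non-smokers): n₁ = 1104, n₀ = 2438, n = 3542; a·n₀/n = 913·2438/3542 = 628.4286; c·n₁/n = 1208·1104/3542 = 376.5195
Stratum 2 (Smokers): n₁ = 2802, n₀ = 2603, n = 5405; a·n₀/n = 391·2603/5405 = 188.3021; c·n₁/n = 273·2802/5405 = 141.5256
RR_MH = (628.4286 + 188.3021) / (376.5195 + 141.5256) = 816.7307 / 518.0451 = 1.57656

1.58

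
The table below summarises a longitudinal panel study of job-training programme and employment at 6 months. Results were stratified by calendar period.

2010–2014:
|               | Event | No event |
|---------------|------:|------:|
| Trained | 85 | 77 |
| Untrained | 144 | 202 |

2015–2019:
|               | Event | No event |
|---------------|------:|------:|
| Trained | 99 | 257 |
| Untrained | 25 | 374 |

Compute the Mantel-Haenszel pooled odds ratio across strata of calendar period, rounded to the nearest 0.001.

2.731

OR_MH = Σ(aᵢdᵢ/nᵢ) / Σ(bᵢcᵢ/nᵢ), where nᵢ is the stratum total.
Stratum 1 (2010–2014): n = 508; a·d/n = 85·202/508 = 33.7992; b·c/n = 77·144/508 = 21.8268
Stratum 2 (2015–2019): n = 755; a·d/n = 99·374/755 = 49.0411; b·c/n = 257·25/755 = 8.5099
OR_MH = (33.7992 + 49.0411) / (21.8268 + 8.5099) = 82.8403 / 30.3367 = 2.73069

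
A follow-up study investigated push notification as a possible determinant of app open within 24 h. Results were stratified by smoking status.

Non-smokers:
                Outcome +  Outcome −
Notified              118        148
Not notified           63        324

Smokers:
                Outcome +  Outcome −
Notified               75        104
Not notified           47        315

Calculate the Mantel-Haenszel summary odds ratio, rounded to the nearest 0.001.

4.384

OR_MH = Σ(aᵢdᵢ/nᵢ) / Σ(bᵢcᵢ/nᵢ), where nᵢ is the stratum total.
Stratum 1 (Non-smokers): n = 653; a·d/n = 118·324/653 = 58.5482; b·c/n = 148·63/653 = 14.2787
Stratum 2 (Smokers): n = 541; a·d/n = 75·315/541 = 43.6691; b·c/n = 104·47/541 = 9.0351
OR_MH = (58.5482 + 43.6691) / (14.2787 + 9.0351) = 102.2174 / 23.3138 = 4.38441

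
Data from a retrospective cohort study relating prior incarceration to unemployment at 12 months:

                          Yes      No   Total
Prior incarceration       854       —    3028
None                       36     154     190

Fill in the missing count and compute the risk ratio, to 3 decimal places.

The missing cell is in the exposed row: 3028 − 854 = 2174.
So a = 854, b = 2174, c = 36, d = 154.
RR = [a/(a+b)] / [c/(c+d)] = (854/3028) / (36/190) = 0.28203/0.18947 = 1.48851

1.489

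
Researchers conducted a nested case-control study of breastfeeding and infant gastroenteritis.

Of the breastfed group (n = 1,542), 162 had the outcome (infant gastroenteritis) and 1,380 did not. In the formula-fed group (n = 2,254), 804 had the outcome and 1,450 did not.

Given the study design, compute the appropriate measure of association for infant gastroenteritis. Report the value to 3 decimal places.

From the description: a = 162, b = 1380, c = 804, d = 1450.
This is a nested case-control study: participants were sampled on outcome status, so risks in the source population cannot be estimated directly — relative risk is not valid here. The odds ratio is the appropriate measure.
OR = (a·d)/(b·c) = (162 × 1450) / (1380 × 804) = 234900 / 1109520 = 0.21171

0.212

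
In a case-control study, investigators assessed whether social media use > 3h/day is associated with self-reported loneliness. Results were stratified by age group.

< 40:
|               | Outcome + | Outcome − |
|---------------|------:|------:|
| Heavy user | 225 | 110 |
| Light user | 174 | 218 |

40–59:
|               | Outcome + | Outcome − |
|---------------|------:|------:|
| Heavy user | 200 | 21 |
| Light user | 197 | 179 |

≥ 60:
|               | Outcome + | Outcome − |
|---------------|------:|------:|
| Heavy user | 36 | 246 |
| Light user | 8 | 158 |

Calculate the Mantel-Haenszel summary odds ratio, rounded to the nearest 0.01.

OR_MH = Σ(aᵢdᵢ/nᵢ) / Σ(bᵢcᵢ/nᵢ), where nᵢ is the stratum total.
Stratum 1 (< 40): n = 727; a·d/n = 225·218/727 = 67.4691; b·c/n = 110·174/727 = 26.3274
Stratum 2 (40–59): n = 597; a·d/n = 200·179/597 = 59.9665; b·c/n = 21·197/597 = 6.9296
Stratum 3 (≥ 60): n = 448; a·d/n = 36·158/448 = 12.6964; b·c/n = 246·8/448 = 4.3929
OR_MH = (67.4691 + 59.9665 + 12.6964) / (26.3274 + 6.9296 + 4.3929) = 140.1320 / 37.6499 = 3.72198

3.72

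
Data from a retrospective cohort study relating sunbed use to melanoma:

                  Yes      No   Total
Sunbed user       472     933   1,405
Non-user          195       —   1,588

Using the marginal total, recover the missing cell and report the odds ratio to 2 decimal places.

The missing cell is in the unexposed row: 1588 − 195 = 1393.
So a = 472, b = 933, c = 195, d = 1393.
OR = (a·d)/(b·c) = (472 × 1393) / (933 × 195) = 657496 / 181935 = 3.61391

3.61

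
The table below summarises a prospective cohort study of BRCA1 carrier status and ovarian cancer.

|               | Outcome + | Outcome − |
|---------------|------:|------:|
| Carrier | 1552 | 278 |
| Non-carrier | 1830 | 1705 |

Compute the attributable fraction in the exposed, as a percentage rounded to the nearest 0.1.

39.0

Cells: a = 1552, b = 278, c = 1830, d = 1705.
Risk in exposed = 1552/1830 = 0.84809; risk in unexposed = 1830/3535 = 0.51768.
RR = 0.84809/0.51768 = 1.63825
AR% = (RR − 1)/RR × 100 = (1.63825 − 1)/1.63825 × 100 = 38.9591%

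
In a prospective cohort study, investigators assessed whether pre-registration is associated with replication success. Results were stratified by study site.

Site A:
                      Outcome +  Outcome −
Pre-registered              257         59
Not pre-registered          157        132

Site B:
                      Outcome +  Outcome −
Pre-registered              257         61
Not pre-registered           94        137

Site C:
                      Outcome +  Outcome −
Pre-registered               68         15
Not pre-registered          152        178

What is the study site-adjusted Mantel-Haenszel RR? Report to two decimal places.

RR_MH = Σ(aᵢ·n₀ᵢ/nᵢ) / Σ(cᵢ·n₁ᵢ/nᵢ), with n₁ᵢ = aᵢ+bᵢ (exposed), n₀ᵢ = cᵢ+dᵢ (unexposed), nᵢ = n₁ᵢ+n₀ᵢ.
Stratum 1 (Site A): n₁ = 316, n₀ = 289, n = 605; a·n₀/n = 257·289/605 = 122.7653; c·n₁/n = 157·316/605 = 82.0033
Stratum 2 (Site B): n₁ = 318, n₀ = 231, n = 549; a·n₀/n = 257·231/549 = 108.1366; c·n₁/n = 94·318/549 = 54.4481
Stratum 3 (Site C): n₁ = 83, n₀ = 330, n = 413; a·n₀/n = 68·330/413 = 54.3341; c·n₁/n = 152·83/413 = 30.5472
RR_MH = (122.7653 + 108.1366 + 54.3341) / (82.0033 + 54.4481 + 30.5472) = 285.2360 / 166.9986 = 1.70801

1.71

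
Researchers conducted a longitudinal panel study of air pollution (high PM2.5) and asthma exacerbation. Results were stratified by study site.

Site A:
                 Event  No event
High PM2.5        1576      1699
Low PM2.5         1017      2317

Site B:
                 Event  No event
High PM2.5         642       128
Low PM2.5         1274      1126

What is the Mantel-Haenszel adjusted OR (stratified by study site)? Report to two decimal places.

2.49

OR_MH = Σ(aᵢdᵢ/nᵢ) / Σ(bᵢcᵢ/nᵢ), where nᵢ is the stratum total.
Stratum 1 (Site A): n = 6609; a·d/n = 1576·2317/6609 = 552.5181; b·c/n = 1699·1017/6609 = 261.4439
Stratum 2 (Site B): n = 3170; a·d/n = 642·1126/3170 = 228.0416; b·c/n = 128·1274/3170 = 51.4423
OR_MH = (552.5181 + 228.0416) / (261.4439 + 51.4423) = 780.5597 / 312.8862 = 2.49471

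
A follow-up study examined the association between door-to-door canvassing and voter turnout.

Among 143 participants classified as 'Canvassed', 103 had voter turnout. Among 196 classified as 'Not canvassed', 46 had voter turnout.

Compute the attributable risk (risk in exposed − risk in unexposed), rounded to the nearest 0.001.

From the description: a = 103, b = 40, c = 46, d = 150.
Risk in exposed = 103/143 = 0.720280; risk in unexposed = 46/196 = 0.234694.
Risk difference = 0.720280 − 0.234694 = 0.485586

0.486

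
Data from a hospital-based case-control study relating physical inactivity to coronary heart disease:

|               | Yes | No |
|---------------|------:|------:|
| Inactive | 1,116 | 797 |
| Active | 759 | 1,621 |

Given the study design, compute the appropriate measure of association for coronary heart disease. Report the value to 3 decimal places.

Cells: a = 1116, b = 797, c = 759, d = 1621.
This is a hospital-based case-control study: participants were sampled on outcome status, so risks in the source population cannot be estimated directly — relative risk is not valid here. The odds ratio is the appropriate measure.
OR = (a·d)/(b·c) = (1116 × 1621) / (797 × 759) = 1809036 / 604923 = 2.99052

2.991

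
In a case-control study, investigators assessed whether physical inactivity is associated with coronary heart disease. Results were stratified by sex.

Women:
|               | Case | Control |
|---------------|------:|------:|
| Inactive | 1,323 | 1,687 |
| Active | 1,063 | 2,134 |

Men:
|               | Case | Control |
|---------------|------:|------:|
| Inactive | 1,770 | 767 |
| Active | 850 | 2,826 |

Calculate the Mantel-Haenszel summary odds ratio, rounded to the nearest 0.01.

3.20

OR_MH = Σ(aᵢdᵢ/nᵢ) / Σ(bᵢcᵢ/nᵢ), where nᵢ is the stratum total.
Stratum 1 (Women): n = 6207; a·d/n = 1323·2134/6207 = 454.8545; b·c/n = 1687·1063/6207 = 288.9127
Stratum 2 (Men): n = 6213; a·d/n = 1770·2826/6213 = 805.0893; b·c/n = 767·850/6213 = 104.9332
OR_MH = (454.8545 + 805.0893) / (288.9127 + 104.9332) = 1259.9438 / 393.8459 = 3.19908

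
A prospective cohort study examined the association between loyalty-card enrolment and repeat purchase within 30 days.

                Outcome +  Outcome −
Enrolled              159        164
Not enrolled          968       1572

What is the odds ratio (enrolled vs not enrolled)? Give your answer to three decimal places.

Cells: a = 159, b = 164, c = 968, d = 1572.
OR = (a·d)/(b·c) = (159 × 1572) / (164 × 968) = 249948 / 158752 = 1.57446
The odds of repeat purchase within 30 days are about 1.57 times as high in the enrolled group.

1.574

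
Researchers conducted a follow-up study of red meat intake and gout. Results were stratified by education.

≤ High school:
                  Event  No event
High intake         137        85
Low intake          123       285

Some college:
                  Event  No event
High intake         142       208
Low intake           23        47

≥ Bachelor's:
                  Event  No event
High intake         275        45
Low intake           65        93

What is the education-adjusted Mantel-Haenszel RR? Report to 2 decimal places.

1.92

RR_MH = Σ(aᵢ·n₀ᵢ/nᵢ) / Σ(cᵢ·n₁ᵢ/nᵢ), with n₁ᵢ = aᵢ+bᵢ (exposed), n₀ᵢ = cᵢ+dᵢ (unexposed), nᵢ = n₁ᵢ+n₀ᵢ.
Stratum 1 (≤ High school): n₁ = 222, n₀ = 408, n = 630; a·n₀/n = 137·408/630 = 88.7238; c·n₁/n = 123·222/630 = 43.3429
Stratum 2 (Some college): n₁ = 350, n₀ = 70, n = 420; a·n₀/n = 142·70/420 = 23.6667; c·n₁/n = 23·350/420 = 19.1667
Stratum 3 (≥ Bachelor's): n₁ = 320, n₀ = 158, n = 478; a·n₀/n = 275·158/478 = 90.8996; c·n₁/n = 65·320/478 = 43.5146
RR_MH = (88.7238 + 23.6667 + 90.8996) / (43.3429 + 19.1667 + 43.5146) = 203.2901 / 106.0242 = 1.91739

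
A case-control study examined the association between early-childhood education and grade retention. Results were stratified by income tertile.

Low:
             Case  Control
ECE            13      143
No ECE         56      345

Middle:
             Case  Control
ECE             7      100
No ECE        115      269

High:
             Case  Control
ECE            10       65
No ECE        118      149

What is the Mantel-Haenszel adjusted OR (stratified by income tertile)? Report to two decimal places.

OR_MH = Σ(aᵢdᵢ/nᵢ) / Σ(bᵢcᵢ/nᵢ), where nᵢ is the stratum total.
Stratum 1 (Low): n = 557; a·d/n = 13·345/557 = 8.0521; b·c/n = 143·56/557 = 14.3770
Stratum 2 (Middle): n = 491; a·d/n = 7·269/491 = 3.8350; b·c/n = 100·115/491 = 23.4216
Stratum 3 (High): n = 342; a·d/n = 10·149/342 = 4.3567; b·c/n = 65·118/342 = 22.4269
OR_MH = (8.0521 + 3.8350 + 4.3567) / (14.3770 + 23.4216 + 22.4269) = 16.2438 / 60.2255 = 0.26972

0.27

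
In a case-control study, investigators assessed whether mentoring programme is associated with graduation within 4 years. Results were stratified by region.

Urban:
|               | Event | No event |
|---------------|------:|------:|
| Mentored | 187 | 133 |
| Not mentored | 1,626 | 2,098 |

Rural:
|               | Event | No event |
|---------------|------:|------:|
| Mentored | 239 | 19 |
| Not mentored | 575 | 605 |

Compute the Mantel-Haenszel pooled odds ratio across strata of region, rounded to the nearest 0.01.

OR_MH = Σ(aᵢdᵢ/nᵢ) / Σ(bᵢcᵢ/nᵢ), where nᵢ is the stratum total.
Stratum 1 (Urban): n = 4044; a·d/n = 187·2098/4044 = 97.0143; b·c/n = 133·1626/4044 = 53.4763
Stratum 2 (Rural): n = 1438; a·d/n = 239·605/1438 = 100.5529; b·c/n = 19·575/1438 = 7.5974
OR_MH = (97.0143 + 100.5529) / (53.4763 + 7.5974) = 197.5672 / 61.0736 = 3.23490

3.23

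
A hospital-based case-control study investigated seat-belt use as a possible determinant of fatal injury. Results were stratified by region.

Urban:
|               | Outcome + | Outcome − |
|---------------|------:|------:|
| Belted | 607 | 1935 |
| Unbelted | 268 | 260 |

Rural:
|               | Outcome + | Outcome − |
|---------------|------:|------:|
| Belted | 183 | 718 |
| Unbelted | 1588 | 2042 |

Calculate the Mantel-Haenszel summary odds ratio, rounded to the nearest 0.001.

OR_MH = Σ(aᵢdᵢ/nᵢ) / Σ(bᵢcᵢ/nᵢ), where nᵢ is the stratum total.
Stratum 1 (Urban): n = 3070; a·d/n = 607·260/3070 = 51.4072; b·c/n = 1935·268/3070 = 168.9186
Stratum 2 (Rural): n = 4531; a·d/n = 183·2042/4531 = 82.4732; b·c/n = 718·1588/4531 = 251.6407
OR_MH = (51.4072 + 82.4732) / (168.9186 + 251.6407) = 133.8804 / 420.5593 = 0.31834

0.318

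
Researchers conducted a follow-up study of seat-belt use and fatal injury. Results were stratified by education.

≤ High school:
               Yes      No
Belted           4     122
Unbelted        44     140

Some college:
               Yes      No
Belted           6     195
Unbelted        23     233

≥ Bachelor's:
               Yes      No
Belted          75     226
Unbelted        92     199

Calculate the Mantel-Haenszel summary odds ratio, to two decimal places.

0.48

OR_MH = Σ(aᵢdᵢ/nᵢ) / Σ(bᵢcᵢ/nᵢ), where nᵢ is the stratum total.
Stratum 1 (≤ High school): n = 310; a·d/n = 4·140/310 = 1.8065; b·c/n = 122·44/310 = 17.3161
Stratum 2 (Some college): n = 457; a·d/n = 6·233/457 = 3.0591; b·c/n = 195·23/457 = 9.8140
Stratum 3 (≥ Bachelor's): n = 592; a·d/n = 75·199/592 = 25.2111; b·c/n = 226·92/592 = 35.1216
OR_MH = (1.8065 + 3.0591 + 25.2111) / (17.3161 + 9.8140 + 35.1216) = 30.0767 / 62.2518 = 0.48315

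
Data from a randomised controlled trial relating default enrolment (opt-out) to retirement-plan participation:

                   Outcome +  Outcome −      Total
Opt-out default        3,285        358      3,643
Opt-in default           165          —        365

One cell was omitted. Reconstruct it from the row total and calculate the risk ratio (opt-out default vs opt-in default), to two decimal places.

The missing cell is in the unexposed row: 365 − 165 = 200.
So a = 3285, b = 358, c = 165, d = 200.
RR = [a/(a+b)] / [c/(c+d)] = (3285/3643) / (165/365) = 0.90173/0.45205 = 1.99473

1.99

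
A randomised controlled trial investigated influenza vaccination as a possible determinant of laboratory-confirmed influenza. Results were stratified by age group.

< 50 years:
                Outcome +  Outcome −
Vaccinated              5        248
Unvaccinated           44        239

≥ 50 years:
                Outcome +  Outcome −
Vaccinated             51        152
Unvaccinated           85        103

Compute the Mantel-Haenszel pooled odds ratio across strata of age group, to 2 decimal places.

OR_MH = Σ(aᵢdᵢ/nᵢ) / Σ(bᵢcᵢ/nᵢ), where nᵢ is the stratum total.
Stratum 1 (< 50 years): n = 536; a·d/n = 5·239/536 = 2.2295; b·c/n = 248·44/536 = 20.3582
Stratum 2 (≥ 50 years): n = 391; a·d/n = 51·103/391 = 13.4348; b·c/n = 152·85/391 = 33.0435
OR_MH = (2.2295 + 13.4348) / (20.3582 + 33.0435) = 15.6643 / 53.4017 = 0.29333

0.29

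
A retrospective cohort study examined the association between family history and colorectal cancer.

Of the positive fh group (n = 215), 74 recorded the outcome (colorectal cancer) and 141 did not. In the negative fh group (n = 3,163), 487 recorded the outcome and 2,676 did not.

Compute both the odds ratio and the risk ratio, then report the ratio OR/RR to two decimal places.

From the description: a = 74, b = 141, c = 487, d = 2676.
OR = (74·2676)/(141·487) = 198024/68667 = 2.88383
Risk in exposed = 74/215 = 0.34419; risk in unexposed = 487/3163 = 0.15397; RR = 2.23544
OR/RR = 2.88383 / 2.23544 = 1.29005
The outcome is not rare, so the OR lies further from 1 than the RR.

1.29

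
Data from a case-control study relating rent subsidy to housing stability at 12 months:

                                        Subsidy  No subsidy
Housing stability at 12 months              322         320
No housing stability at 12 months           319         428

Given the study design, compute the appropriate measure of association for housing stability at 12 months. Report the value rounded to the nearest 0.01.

Reading the table with exposure as columns: a = 322 (Subsidy, case), b = 319 (Subsidy, non-case), c = 320 (No subsidy, case), d = 428.
This is a case-control study: participants were sampled on outcome status, so risks in the source population cannot be estimated directly — relative risk is not valid here. The odds ratio is the appropriate measure.
OR = (a·d)/(b·c) = (322 × 428) / (319 × 320) = 137816 / 102080 = 1.35008

1.35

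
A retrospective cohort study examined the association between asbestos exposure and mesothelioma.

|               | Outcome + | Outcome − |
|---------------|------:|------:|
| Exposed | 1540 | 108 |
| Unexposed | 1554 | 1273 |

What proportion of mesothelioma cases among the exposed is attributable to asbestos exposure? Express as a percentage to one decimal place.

41.2

Cells: a = 1540, b = 108, c = 1554, d = 1273.
Risk in exposed = 1540/1648 = 0.93447; risk in unexposed = 1554/2827 = 0.54970.
RR = 0.93447/0.54970 = 1.69996
AR% = (RR − 1)/RR × 100 = (1.69996 − 1)/1.69996 × 100 = 41.1750%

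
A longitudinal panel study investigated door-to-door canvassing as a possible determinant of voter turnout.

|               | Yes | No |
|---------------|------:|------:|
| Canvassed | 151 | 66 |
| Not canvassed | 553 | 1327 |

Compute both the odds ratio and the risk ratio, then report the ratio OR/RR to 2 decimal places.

2.32

Cells: a = 151, b = 66, c = 553, d = 1327.
OR = (151·1327)/(66·553) = 200377/36498 = 5.49008
Risk in exposed = 151/217 = 0.69585; risk in unexposed = 553/1880 = 0.29415; RR = 2.36565
OR/RR = 5.49008 / 2.36565 = 2.32075
The outcome is not rare, so the OR lies further from 1 than the RR.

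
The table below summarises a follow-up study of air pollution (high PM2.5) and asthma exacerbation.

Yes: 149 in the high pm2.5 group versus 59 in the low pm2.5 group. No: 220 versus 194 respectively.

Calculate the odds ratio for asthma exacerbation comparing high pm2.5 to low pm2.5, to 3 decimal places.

From the description: a = 149, b = 220, c = 59, d = 194.
OR = (a·d)/(b·c) = (149 × 194) / (220 × 59) = 28906 / 12980 = 2.22696
The odds of asthma exacerbation are about 2.23 times as high in the high pm2.5 group.

2.227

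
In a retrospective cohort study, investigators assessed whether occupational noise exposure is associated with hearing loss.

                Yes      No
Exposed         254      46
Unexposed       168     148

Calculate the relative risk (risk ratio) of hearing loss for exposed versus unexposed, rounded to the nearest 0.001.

1.593

Cells: a = 254, b = 46, c = 168, d = 148.
Risk in exposed = 254/300 = 0.84667; risk in unexposed = 168/316 = 0.53165.
RR = 0.84667 / 0.53165 = 1.59254
The risk among the exposed is 1.59 times that among the unexposed.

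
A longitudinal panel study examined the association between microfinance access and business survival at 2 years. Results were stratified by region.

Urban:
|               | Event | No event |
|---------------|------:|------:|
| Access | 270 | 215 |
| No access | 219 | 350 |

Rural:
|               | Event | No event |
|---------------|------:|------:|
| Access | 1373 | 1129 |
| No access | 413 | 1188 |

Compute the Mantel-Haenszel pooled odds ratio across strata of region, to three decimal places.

3.077

OR_MH = Σ(aᵢdᵢ/nᵢ) / Σ(bᵢcᵢ/nᵢ), where nᵢ is the stratum total.
Stratum 1 (Urban): n = 1054; a·d/n = 270·350/1054 = 89.6584; b·c/n = 215·219/1054 = 44.6727
Stratum 2 (Rural): n = 4103; a·d/n = 1373·1188/4103 = 397.5442; b·c/n = 1129·413/4103 = 113.6429
OR_MH = (89.6584 + 397.5442) / (44.6727 + 113.6429) = 487.2027 / 158.3156 = 3.07741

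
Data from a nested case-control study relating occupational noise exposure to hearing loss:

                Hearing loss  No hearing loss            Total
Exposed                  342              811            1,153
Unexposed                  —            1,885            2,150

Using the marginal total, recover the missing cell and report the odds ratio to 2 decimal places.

3.00

The missing cell is in the unexposed row: 2150 − 1885 = 265.
So a = 342, b = 811, c = 265, d = 1885.
OR = (a·d)/(b·c) = (342 × 1885) / (811 × 265) = 644670 / 214915 = 2.99965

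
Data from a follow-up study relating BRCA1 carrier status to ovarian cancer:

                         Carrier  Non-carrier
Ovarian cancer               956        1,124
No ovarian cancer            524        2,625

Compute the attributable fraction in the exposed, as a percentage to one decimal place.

53.6

Reading the table with exposure as columns: a = 956 (Carrier, case), b = 524 (Carrier, non-case), c = 1124 (Non-carrier, case), d = 2625.
Risk in exposed = 956/1480 = 0.64595; risk in unexposed = 1124/3749 = 0.29981.
RR = 0.64595/0.29981 = 2.15449
AR% = (RR − 1)/RR × 100 = (2.15449 − 1)/2.15449 × 100 = 53.5854%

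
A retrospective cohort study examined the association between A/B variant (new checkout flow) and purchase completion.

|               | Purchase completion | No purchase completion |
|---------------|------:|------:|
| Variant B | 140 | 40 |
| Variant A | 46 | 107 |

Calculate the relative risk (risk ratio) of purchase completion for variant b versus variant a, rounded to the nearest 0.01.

2.59

Cells: a = 140, b = 40, c = 46, d = 107.
Risk in exposed = 140/180 = 0.77778; risk in unexposed = 46/153 = 0.30065.
RR = 0.77778 / 0.30065 = 2.58696
The risk among the exposed is 2.59 times that among the unexposed.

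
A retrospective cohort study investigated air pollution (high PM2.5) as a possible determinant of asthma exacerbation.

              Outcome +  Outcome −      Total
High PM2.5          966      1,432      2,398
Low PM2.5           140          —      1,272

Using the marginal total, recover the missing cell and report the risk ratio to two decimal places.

The missing cell is in the unexposed row: 1272 − 140 = 1132.
So a = 966, b = 1432, c = 140, d = 1132.
RR = [a/(a+b)] / [c/(c+d)] = (966/2398) / (140/1272) = 0.40284/0.11006 = 3.66005

3.66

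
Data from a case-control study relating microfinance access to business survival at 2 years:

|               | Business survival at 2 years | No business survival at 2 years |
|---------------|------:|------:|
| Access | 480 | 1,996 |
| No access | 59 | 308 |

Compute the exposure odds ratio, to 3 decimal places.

Cells: a = 480, b = 1996, c = 59, d = 308.
OR = (a·d)/(b·c) = (480 × 308) / (1996 × 59) = 147840 / 117764 = 1.25539
The odds of business survival at 2 years are about 1.26 times as high in the access group.

1.255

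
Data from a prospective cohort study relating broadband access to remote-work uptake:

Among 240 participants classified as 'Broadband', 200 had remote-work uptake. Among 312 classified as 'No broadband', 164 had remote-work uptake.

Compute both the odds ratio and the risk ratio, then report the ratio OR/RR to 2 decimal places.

2.85

From the description: a = 200, b = 40, c = 164, d = 148.
OR = (200·148)/(40·164) = 29600/6560 = 4.51220
Risk in exposed = 200/240 = 0.83333; risk in unexposed = 164/312 = 0.52564; RR = 1.58537
OR/RR = 4.51220 / 1.58537 = 2.84615
The outcome is not rare, so the OR lies further from 1 than the RR.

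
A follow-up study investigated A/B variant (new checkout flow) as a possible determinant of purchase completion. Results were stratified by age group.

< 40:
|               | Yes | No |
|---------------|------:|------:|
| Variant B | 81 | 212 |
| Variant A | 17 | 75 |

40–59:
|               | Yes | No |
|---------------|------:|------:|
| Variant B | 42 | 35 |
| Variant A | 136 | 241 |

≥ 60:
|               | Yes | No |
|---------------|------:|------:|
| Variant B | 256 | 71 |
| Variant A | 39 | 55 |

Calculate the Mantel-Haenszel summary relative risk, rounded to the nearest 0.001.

1.680

RR_MH = Σ(aᵢ·n₀ᵢ/nᵢ) / Σ(cᵢ·n₁ᵢ/nᵢ), with n₁ᵢ = aᵢ+bᵢ (exposed), n₀ᵢ = cᵢ+dᵢ (unexposed), nᵢ = n₁ᵢ+n₀ᵢ.
Stratum 1 (< 40): n₁ = 293, n₀ = 92, n = 385; a·n₀/n = 81·92/385 = 19.3558; c·n₁/n = 17·293/385 = 12.9377
Stratum 2 (40–59): n₁ = 77, n₀ = 377, n = 454; a·n₀/n = 42·377/454 = 34.8767; c·n₁/n = 136·77/454 = 23.0661
Stratum 3 (≥ 60): n₁ = 327, n₀ = 94, n = 421; a·n₀/n = 256·94/421 = 57.1591; c·n₁/n = 39·327/421 = 30.2922
RR_MH = (19.3558 + 34.8767 + 57.1591) / (12.9377 + 23.0661 + 30.2922) = 111.3916 / 66.2959 = 1.68022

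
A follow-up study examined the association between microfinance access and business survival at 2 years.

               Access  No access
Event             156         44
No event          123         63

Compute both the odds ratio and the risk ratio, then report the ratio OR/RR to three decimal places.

Reading the table with exposure as columns: a = 156 (Access, case), b = 123 (Access, non-case), c = 44 (No access, case), d = 63.
OR = (156·63)/(123·44) = 9828/5412 = 1.81596
Risk in exposed = 156/279 = 0.55914; risk in unexposed = 44/107 = 0.41121; RR = 1.35973
OR/RR = 1.81596 / 1.35973 = 1.33554
The outcome is not rare, so the OR lies further from 1 than the RR.

1.336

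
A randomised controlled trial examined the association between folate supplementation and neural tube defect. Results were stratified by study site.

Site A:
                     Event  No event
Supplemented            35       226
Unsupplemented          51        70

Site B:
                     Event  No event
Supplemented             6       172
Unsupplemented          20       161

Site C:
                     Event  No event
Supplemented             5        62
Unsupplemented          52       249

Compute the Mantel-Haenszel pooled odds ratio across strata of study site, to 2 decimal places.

OR_MH = Σ(aᵢdᵢ/nᵢ) / Σ(bᵢcᵢ/nᵢ), where nᵢ is the stratum total.
Stratum 1 (Site A): n = 382; a·d/n = 35·70/382 = 6.4136; b·c/n = 226·51/382 = 30.1728
Stratum 2 (Site B): n = 359; a·d/n = 6·161/359 = 2.6908; b·c/n = 172·20/359 = 9.5822
Stratum 3 (Site C): n = 368; a·d/n = 5·249/368 = 3.3832; b·c/n = 62·52/368 = 8.7609
OR_MH = (6.4136 + 2.6908 + 3.3832) / (30.1728 + 9.5822 + 8.7609) = 12.4876 / 48.5158 = 0.25739

0.26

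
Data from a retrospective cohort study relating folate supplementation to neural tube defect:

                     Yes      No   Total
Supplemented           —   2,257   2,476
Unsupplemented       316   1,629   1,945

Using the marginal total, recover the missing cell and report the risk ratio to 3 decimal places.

The missing cell is in the exposed row: 2476 − 2257 = 219.
So a = 219, b = 2257, c = 316, d = 1629.
RR = [a/(a+b)] / [c/(c+d)] = (219/2476) / (316/1945) = 0.08845/0.16247 = 0.54441

0.544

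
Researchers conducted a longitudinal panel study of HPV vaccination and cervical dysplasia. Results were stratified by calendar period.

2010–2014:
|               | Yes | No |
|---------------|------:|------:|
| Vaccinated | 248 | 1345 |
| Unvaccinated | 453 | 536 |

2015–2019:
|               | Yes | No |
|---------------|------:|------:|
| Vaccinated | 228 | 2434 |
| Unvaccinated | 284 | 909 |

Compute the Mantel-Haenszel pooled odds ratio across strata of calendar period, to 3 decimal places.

OR_MH = Σ(aᵢdᵢ/nᵢ) / Σ(bᵢcᵢ/nᵢ), where nᵢ is the stratum total.
Stratum 1 (2010–2014): n = 2582; a·d/n = 248·536/2582 = 51.4826; b·c/n = 1345·453/2582 = 235.9741
Stratum 2 (2015–2019): n = 3855; a·d/n = 228·909/3855 = 53.7619; b·c/n = 2434·284/3855 = 179.3141
OR_MH = (51.4826 + 53.7619) / (235.9741 + 179.3141) = 105.2444 / 415.2882 = 0.25343

0.253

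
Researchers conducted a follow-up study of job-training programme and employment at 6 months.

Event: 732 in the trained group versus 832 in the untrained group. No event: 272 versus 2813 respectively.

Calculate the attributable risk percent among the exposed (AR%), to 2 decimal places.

From the description: a = 732, b = 272, c = 832, d = 2813.
Risk in exposed = 732/1004 = 0.72908; risk in unexposed = 832/3645 = 0.22826.
RR = 0.72908/0.22826 = 3.19412
AR% = (RR − 1)/RR × 100 = (3.19412 − 1)/3.19412 × 100 = 68.6925%

68.69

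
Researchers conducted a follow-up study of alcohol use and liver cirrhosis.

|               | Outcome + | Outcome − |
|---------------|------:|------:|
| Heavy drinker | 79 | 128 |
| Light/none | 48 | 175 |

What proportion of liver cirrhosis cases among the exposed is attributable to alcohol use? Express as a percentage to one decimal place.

43.6

Cells: a = 79, b = 128, c = 48, d = 175.
Risk in exposed = 79/207 = 0.38164; risk in unexposed = 48/223 = 0.21525.
RR = 0.38164/0.21525 = 1.77305
AR% = (RR − 1)/RR × 100 = (1.77305 − 1)/1.77305 × 100 = 43.5999%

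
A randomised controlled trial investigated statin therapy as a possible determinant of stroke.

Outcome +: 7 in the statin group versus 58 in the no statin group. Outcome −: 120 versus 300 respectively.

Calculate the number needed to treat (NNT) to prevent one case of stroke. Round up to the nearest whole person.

10

Risk in treated group = 7/127 = 0.05512; risk in control = 58/358 = 0.16201.
Absolute risk reduction = 0.16201 − 0.05512 = 0.10689
NNT = 1 / ARR = 1 / 0.10689 = 9.355 → round up → 10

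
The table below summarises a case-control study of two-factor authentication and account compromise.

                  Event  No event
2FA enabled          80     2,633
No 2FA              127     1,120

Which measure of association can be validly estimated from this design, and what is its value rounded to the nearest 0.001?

Cells: a = 80, b = 2633, c = 127, d = 1120.
This is a case-control study: participants were sampled on outcome status, so risks in the source population cannot be estimated directly — relative risk is not valid here. The odds ratio is the appropriate measure.
OR = (a·d)/(b·c) = (80 × 1120) / (2633 × 127) = 89600 / 334391 = 0.26795

0.268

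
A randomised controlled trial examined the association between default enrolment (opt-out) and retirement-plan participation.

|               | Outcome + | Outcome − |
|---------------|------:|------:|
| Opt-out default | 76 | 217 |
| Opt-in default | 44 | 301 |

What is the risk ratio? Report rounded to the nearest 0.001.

2.034

Cells: a = 76, b = 217, c = 44, d = 301.
Risk in exposed = 76/293 = 0.25939; risk in unexposed = 44/345 = 0.12754.
RR = 0.25939 / 0.12754 = 2.03382
The risk among the exposed is 2.03 times that among the unexposed.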